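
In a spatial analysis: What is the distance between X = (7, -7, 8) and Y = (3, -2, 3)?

d = √[(x₂-x₁)² + (y₂-y₁)² + (z₂-z₁)²]
  = √[(-4)² + 5² + (-5)²]
  = √[16 + 25 + 25]
  = √66
  ≈ 8.124

8.124


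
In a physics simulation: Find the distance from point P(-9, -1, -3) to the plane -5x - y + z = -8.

distance = |a·x₀ + b·y₀ + c·z₀ - d| / √(a² + b² + c²)
  = |(-5)·(-9) + (-1)·(-1) + 1·(-3) - (-8)| / √((-5)² + (-1)² + 1²)
  = |45 + 1 - 3 + 8| / √(25 + 1 + 1)
  = |51| / √27
  = 51 / 5.196
  ≈ 9.815

9.815


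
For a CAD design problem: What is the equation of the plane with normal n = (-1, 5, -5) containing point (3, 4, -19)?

The plane through P with normal n = (a, b, c) satisfies n·(r - P) = 0,
i.e. ax + by + cz = a·x₀ + b·y₀ + c·z₀.
d = (-1)·3 + 5·4 + (-5)·(-19)
  = -3 + 20 + 95
  = 112
Equation: -x + 5y - 5z = 112

-x + 5y - 5z = 112


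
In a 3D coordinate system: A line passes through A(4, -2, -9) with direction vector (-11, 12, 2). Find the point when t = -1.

P(t) = A + t·d
  = (4 + (-11)·(-1), -2 + 12·(-1), -9 + 2·(-1))
  = (4 + 11, -2 - 12, -9 - 2)
  = (15, -14, -11)

(15, -14, -11)


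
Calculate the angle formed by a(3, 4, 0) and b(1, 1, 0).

a·b = 3·1 + 4·1 + 0·0 = 3 + 4 + 0 = 7
|a| = √(3² + 4² + 0²) = √25 ≈ 5
|b| = √(1² + 1² + 0²) = √2 ≈ 1.414
cos θ = (a·b)/(|a||b|) = 7/(5·1.414) ≈ 0.9899
θ = arccos(0.9899) ≈ 8.13°

8.13°


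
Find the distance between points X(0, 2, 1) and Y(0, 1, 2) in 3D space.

d = √[(x₂-x₁)² + (y₂-y₁)² + (z₂-z₁)²]
  = √[0² + (-1)² + 1²]
  = √[0 + 1 + 1]
  = √2
  ≈ 1.414

1.414


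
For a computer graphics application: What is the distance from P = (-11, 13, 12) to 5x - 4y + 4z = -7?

distance = |a·x₀ + b·y₀ + c·z₀ - d| / √(a² + b² + c²)
  = |5·(-11) + (-4)·13 + 4·12 - (-7)| / √(5² + (-4)² + 4²)
  = |-55 - 52 + 48 + 7| / √(25 + 16 + 16)
  = |-52| / √57
  = 52 / 7.55
  ≈ 6.888

6.888


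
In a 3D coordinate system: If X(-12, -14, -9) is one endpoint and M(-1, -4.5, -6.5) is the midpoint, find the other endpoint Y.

Y = 2M - X
  = (2·(-1) - (-12), 2·(-4.5) - (-14), 2·(-6.5) - (-9))
  = (-2 + 12, -9 + 14, -13 + 9)
  = (10, 5, -4)

(10, 5, -4)


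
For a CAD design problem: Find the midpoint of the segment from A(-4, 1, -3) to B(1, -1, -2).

M = ((x₁+x₂)/2, (y₁+y₂)/2, (z₁+z₂)/2)
  = ((-4 + 1)/2, (1 - 1)/2, (-3 - 2)/2)
  = (-3/2, 0/2, -5/2)
  = (-1.5, 0, -2.5)

(-1.5, 0, -2.5)


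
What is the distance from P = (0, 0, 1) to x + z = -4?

distance = |a·x₀ + b·y₀ + c·z₀ - d| / √(a² + b² + c²)
  = |1·0 + 0·0 + 1·1 - (-4)| / √(1² + 0² + 1²)
  = |0 + 0 + 1 + 4| / √(1 + 0 + 1)
  = |5| / √2
  = 5 / 1.414
  ≈ 3.536

3.536


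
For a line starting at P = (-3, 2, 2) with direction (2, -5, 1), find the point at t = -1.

P(t) = P + t·d
  = (-3 + 2·(-1), 2 + (-5)·(-1), 2 + 1·(-1))
  = (-3 - 2, 2 + 5, 2 - 1)
  = (-5, 7, 1)

(-5, 7, 1)


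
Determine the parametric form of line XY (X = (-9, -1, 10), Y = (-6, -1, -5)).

Direction vector d = Y - X = (-6 + 9, -1 + 1, -5 - 10) = (3, 0, -15)
Parametric form r = X + t·d:
x = -9 + 3t, y = -1, z = 10 - 15t

x = -9 + 3t, y = -1, z = 10 - 15t


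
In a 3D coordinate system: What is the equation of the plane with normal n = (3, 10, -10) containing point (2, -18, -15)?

The plane through P with normal n = (a, b, c) satisfies n·(r - P) = 0,
i.e. ax + by + cz = a·x₀ + b·y₀ + c·z₀.
d = 3·2 + 10·(-18) + (-10)·(-15)
  = 6 - 180 + 150
  = -24
Equation: 3x + 10y - 10z = -24

3x + 10y - 10z = -24


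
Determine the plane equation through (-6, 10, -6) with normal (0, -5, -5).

The plane through P with normal n = (a, b, c) satisfies n·(r - P) = 0,
i.e. ax + by + cz = a·x₀ + b·y₀ + c·z₀.
d = 0·(-6) + (-5)·10 + (-5)·(-6)
  = 0 - 50 + 30
  = -20
Equation: -5y - 5z = -20

-5y - 5z = -20


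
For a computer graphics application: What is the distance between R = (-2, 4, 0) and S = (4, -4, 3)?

d = √[(x₂-x₁)² + (y₂-y₁)² + (z₂-z₁)²]
  = √[6² + (-8)² + 3²]
  = √[36 + 64 + 9]
  = √109
  ≈ 10.44

10.44


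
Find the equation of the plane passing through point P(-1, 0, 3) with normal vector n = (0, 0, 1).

The plane through P with normal n = (a, b, c) satisfies n·(r - P) = 0,
i.e. ax + by + cz = a·x₀ + b·y₀ + c·z₀.
d = 0·(-1) + 0·0 + 1·3
  = 0 + 0 + 3
  = 3
Equation: z = 3

z = 3


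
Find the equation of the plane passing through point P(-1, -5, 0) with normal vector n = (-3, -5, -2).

The plane through P with normal n = (a, b, c) satisfies n·(r - P) = 0,
i.e. ax + by + cz = a·x₀ + b·y₀ + c·z₀.
d = (-3)·(-1) + (-5)·(-5) + (-2)·0
  = 3 + 25 + 0
  = 28
Equation: -3x - 5y - 2z = 28

-3x - 5y - 2z = 28


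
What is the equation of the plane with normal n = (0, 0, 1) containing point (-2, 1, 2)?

The plane through P with normal n = (a, b, c) satisfies n·(r - P) = 0,
i.e. ax + by + cz = a·x₀ + b·y₀ + c·z₀.
d = 0·(-2) + 0·1 + 1·2
  = 0 + 0 + 2
  = 2
Equation: z = 2

z = 2


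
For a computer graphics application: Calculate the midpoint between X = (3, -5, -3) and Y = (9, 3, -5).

M = ((x₁+x₂)/2, (y₁+y₂)/2, (z₁+z₂)/2)
  = ((3 + 9)/2, (-5 + 3)/2, (-3 - 5)/2)
  = (12/2, -2/2, -8/2)
  = (6, -1, -4)

(6, -1, -4)


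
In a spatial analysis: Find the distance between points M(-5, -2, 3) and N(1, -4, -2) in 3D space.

d = √[(x₂-x₁)² + (y₂-y₁)² + (z₂-z₁)²]
  = √[6² + (-2)² + (-5)²]
  = √[36 + 4 + 25]
  = √65
  ≈ 8.062

8.062


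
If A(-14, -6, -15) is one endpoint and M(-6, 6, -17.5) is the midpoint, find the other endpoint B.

B = 2M - A
  = (2·(-6) - (-14), 2·6 - (-6), 2·(-17.5) - (-15))
  = (-12 + 14, 12 + 6, -35 + 15)
  = (2, 18, -20)

(2, 18, -20)


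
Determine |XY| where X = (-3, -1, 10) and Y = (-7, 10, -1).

d = √[(x₂-x₁)² + (y₂-y₁)² + (z₂-z₁)²]
  = √[(-4)² + 11² + (-11)²]
  = √[16 + 121 + 121]
  = √258
  ≈ 16.06

16.06


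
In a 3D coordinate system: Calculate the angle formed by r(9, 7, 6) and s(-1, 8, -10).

r·s = 9·(-1) + 7·8 + 6·(-10) = -9 + 56 - 60 = -13
|r| = √(9² + 7² + 6²) = √166 ≈ 12.88
|s| = √((-1)² + 8² + (-10)²) = √165 ≈ 12.85
cos θ = (r·s)/(|r||s|) = -13/(12.88·12.85) ≈ -0.07855
θ = arccos(-0.07855) ≈ 94.51°

94.51°


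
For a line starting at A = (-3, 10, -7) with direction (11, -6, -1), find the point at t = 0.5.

P(t) = A + t·d
  = (-3 + 11·0.5, 10 + (-6)·0.5, -7 + (-1)·0.5)
  = (-3 + 5.5, 10 - 3, -7 - 0.5)
  = (2.5, 7, -7.5)

(2.5, 7, -7.5)


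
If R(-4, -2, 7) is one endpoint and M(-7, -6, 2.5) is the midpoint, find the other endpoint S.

S = 2M - R
  = (2·(-7) - (-4), 2·(-6) - (-2), 2·2.5 - 7)
  = (-14 + 4, -12 + 2, 5 - 7)
  = (-10, -10, -2)

(-10, -10, -2)


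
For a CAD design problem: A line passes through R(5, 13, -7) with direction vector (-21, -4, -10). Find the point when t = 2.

P(t) = R + t·d
  = (5 + (-21)·2, 13 + (-4)·2, -7 + (-10)·2)
  = (5 - 42, 13 - 8, -7 - 20)
  = (-37, 5, -27)

(-37, 5, -27)


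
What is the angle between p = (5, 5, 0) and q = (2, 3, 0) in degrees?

p·q = 5·2 + 5·3 + 0·0 = 10 + 15 + 0 = 25
|p| = √(5² + 5² + 0²) = √50 ≈ 7.071
|q| = √(2² + 3² + 0²) = √13 ≈ 3.606
cos θ = (p·q)/(|p||q|) = 25/(7.071·3.606) ≈ 0.9806
θ = arccos(0.9806) ≈ 11.31°

11.31°


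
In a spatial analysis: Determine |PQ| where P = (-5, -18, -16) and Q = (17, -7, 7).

d = √[(x₂-x₁)² + (y₂-y₁)² + (z₂-z₁)²]
  = √[22² + 11² + 23²]
  = √[484 + 121 + 529]
  = √1134
  ≈ 33.67

33.67


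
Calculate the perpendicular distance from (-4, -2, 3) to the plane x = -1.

distance = |a·x₀ + b·y₀ + c·z₀ - d| / √(a² + b² + c²)
  = |1·(-4) + 0·(-2) + 0·3 - (-1)| / √(1² + 0² + 0²)
  = |-4 + 0 + 0 + 1| / √(1 + 0 + 0)
  = |-3| / √1
  = 3 / 1
  ≈ 3

3


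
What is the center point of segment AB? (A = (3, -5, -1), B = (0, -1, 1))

M = ((x₁+x₂)/2, (y₁+y₂)/2, (z₁+z₂)/2)
  = ((3 + 0)/2, (-5 - 1)/2, (-1 + 1)/2)
  = (3/2, -6/2, 0/2)
  = (1.5, -3, 0)

(1.5, -3, 0)


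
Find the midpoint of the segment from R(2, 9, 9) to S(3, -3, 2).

M = ((x₁+x₂)/2, (y₁+y₂)/2, (z₁+z₂)/2)
  = ((2 + 3)/2, (9 - 3)/2, (9 + 2)/2)
  = (5/2, 6/2, 11/2)
  = (2.5, 3, 5.5)

(2.5, 3, 5.5)


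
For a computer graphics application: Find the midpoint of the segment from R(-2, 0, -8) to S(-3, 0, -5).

M = ((x₁+x₂)/2, (y₁+y₂)/2, (z₁+z₂)/2)
  = ((-2 - 3)/2, (0 + 0)/2, (-8 - 5)/2)
  = (-5/2, 0/2, -13/2)
  = (-2.5, 0, -6.5)

(-2.5, 0, -6.5)


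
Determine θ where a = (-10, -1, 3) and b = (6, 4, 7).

a·b = (-10)·6 + (-1)·4 + 3·7 = -60 - 4 + 21 = -43
|a| = √((-10)² + (-1)² + 3²) = √110 ≈ 10.49
|b| = √(6² + 4² + 7²) = √101 ≈ 10.05
cos θ = (a·b)/(|a||b|) = -43/(10.49·10.05) ≈ -0.408
θ = arccos(-0.408) ≈ 114.1°

114.1°


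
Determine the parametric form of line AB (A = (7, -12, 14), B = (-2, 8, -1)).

Direction vector d = B - A = (-2 - 7, 8 + 12, -1 - 14) = (-9, 20, -15)
Parametric form r = A + t·d:
x = 7 - 9t, y = -12 + 20t, z = 14 - 15t

x = 7 - 9t, y = -12 + 20t, z = 14 - 15t


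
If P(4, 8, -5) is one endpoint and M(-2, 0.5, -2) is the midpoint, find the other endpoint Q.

Q = 2M - P
  = (2·(-2) - 4, 2·0.5 - 8, 2·(-2) - (-5))
  = (-4 - 4, 1 - 8, -4 + 5)
  = (-8, -7, 1)

(-8, -7, 1)


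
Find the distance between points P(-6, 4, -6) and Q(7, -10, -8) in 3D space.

d = √[(x₂-x₁)² + (y₂-y₁)² + (z₂-z₁)²]
  = √[13² + (-14)² + (-2)²]
  = √[169 + 196 + 4]
  = √369
  ≈ 19.21

19.21


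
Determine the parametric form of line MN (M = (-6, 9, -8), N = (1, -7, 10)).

Direction vector d = N - M = (1 + 6, -7 - 9, 10 + 8) = (7, -16, 18)
Parametric form r = M + t·d:
x = -6 + 7t, y = 9 - 16t, z = -8 + 18t

x = -6 + 7t, y = 9 - 16t, z = -8 + 18t


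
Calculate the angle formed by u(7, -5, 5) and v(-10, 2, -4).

u·v = 7·(-10) + (-5)·2 + 5·(-4) = -70 - 10 - 20 = -100
|u| = √(7² + (-5)² + 5²) = √99 ≈ 9.95
|v| = √((-10)² + 2² + (-4)²) = √120 ≈ 10.95
cos θ = (u·v)/(|u||v|) = -100/(9.95·10.95) ≈ -0.9175
θ = arccos(-0.9175) ≈ 156.6°

156.6°


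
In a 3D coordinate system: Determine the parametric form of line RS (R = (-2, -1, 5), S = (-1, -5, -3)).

Direction vector d = S - R = (-1 + 2, -5 + 1, -3 - 5) = (1, -4, -8)
Parametric form r = R + t·d:
x = -2 + t, y = -1 - 4t, z = 5 - 8t

x = -2 + t, y = -1 - 4t, z = 5 - 8t


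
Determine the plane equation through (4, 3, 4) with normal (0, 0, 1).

The plane through P with normal n = (a, b, c) satisfies n·(r - P) = 0,
i.e. ax + by + cz = a·x₀ + b·y₀ + c·z₀.
d = 0·4 + 0·3 + 1·4
  = 0 + 0 + 4
  = 4
Equation: z = 4

z = 4


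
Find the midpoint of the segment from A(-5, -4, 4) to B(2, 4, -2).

M = ((x₁+x₂)/2, (y₁+y₂)/2, (z₁+z₂)/2)
  = ((-5 + 2)/2, (-4 + 4)/2, (4 - 2)/2)
  = (-3/2, 0/2, 2/2)
  = (-1.5, 0, 1)

(-1.5, 0, 1)


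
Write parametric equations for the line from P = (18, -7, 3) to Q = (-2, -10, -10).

Direction vector d = Q - P = (-2 - 18, -10 + 7, -10 - 3) = (-20, -3, -13)
Parametric form r = P + t·d:
x = 18 - 20t, y = -7 - 3t, z = 3 - 13t

x = 18 - 20t, y = -7 - 3t, z = 3 - 13t


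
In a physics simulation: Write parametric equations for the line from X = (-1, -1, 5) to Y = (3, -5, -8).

Direction vector d = Y - X = (3 + 1, -5 + 1, -8 - 5) = (4, -4, -13)
Parametric form r = X + t·d:
x = -1 + 4t, y = -1 - 4t, z = 5 - 13t

x = -1 + 4t, y = -1 - 4t, z = 5 - 13t


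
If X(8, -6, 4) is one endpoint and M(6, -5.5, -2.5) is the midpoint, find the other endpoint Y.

Y = 2M - X
  = (2·6 - 8, 2·(-5.5) - (-6), 2·(-2.5) - 4)
  = (12 - 8, -11 + 6, -5 - 4)
  = (4, -5, -9)

(4, -5, -9)


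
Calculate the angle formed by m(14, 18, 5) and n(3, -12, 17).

m·n = 14·3 + 18·(-12) + 5·17 = 42 - 216 + 85 = -89
|m| = √(14² + 18² + 5²) = √545 ≈ 23.35
|n| = √(3² + (-12)² + 17²) = √442 ≈ 21.02
cos θ = (m·n)/(|m||n|) = -89/(23.35·21.02) ≈ -0.1813
θ = arccos(-0.1813) ≈ 100.4°

100.4°


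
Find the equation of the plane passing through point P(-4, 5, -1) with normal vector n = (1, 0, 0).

The plane through P with normal n = (a, b, c) satisfies n·(r - P) = 0,
i.e. ax + by + cz = a·x₀ + b·y₀ + c·z₀.
d = 1·(-4) + 0·5 + 0·(-1)
  = -4 + 0 + 0
  = -4
Equation: x = -4

x = -4


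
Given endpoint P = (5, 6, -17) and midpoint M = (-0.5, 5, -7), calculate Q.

Q = 2M - P
  = (2·(-0.5) - 5, 2·5 - 6, 2·(-7) - (-17))
  = (-1 - 5, 10 - 6, -14 + 17)
  = (-6, 4, 3)

(-6, 4, 3)


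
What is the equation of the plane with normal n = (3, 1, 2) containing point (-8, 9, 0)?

The plane through P with normal n = (a, b, c) satisfies n·(r - P) = 0,
i.e. ax + by + cz = a·x₀ + b·y₀ + c·z₀.
d = 3·(-8) + 1·9 + 2·0
  = -24 + 9 + 0
  = -15
Equation: 3x + y + 2z = -15

3x + y + 2z = -15


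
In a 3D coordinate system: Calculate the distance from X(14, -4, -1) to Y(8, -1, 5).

d = √[(x₂-x₁)² + (y₂-y₁)² + (z₂-z₁)²]
  = √[(-6)² + 3² + 6²]
  = √[36 + 9 + 36]
  = √81
  ≈ 9

9


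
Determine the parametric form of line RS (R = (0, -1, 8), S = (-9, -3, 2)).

Direction vector d = S - R = (-9 + 0, -3 + 1, 2 - 8) = (-9, -2, -6)
Parametric form r = R + t·d:
x = 0 - 9t, y = -1 - 2t, z = 8 - 6t

x = 0 - 9t, y = -1 - 2t, z = 8 - 6t


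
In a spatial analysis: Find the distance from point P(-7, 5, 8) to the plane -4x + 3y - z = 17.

distance = |a·x₀ + b·y₀ + c·z₀ - d| / √(a² + b² + c²)
  = |(-4)·(-7) + 3·5 + (-1)·8 - 17| / √((-4)² + 3² + (-1)²)
  = |28 + 15 - 8 - 17| / √(16 + 9 + 1)
  = |18| / √26
  = 18 / 5.099
  ≈ 3.53

3.53


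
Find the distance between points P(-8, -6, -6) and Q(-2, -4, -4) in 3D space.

d = √[(x₂-x₁)² + (y₂-y₁)² + (z₂-z₁)²]
  = √[6² + 2² + 2²]
  = √[36 + 4 + 4]
  = √44
  ≈ 6.633

6.633


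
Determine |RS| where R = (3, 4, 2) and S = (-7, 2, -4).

d = √[(x₂-x₁)² + (y₂-y₁)² + (z₂-z₁)²]
  = √[(-10)² + (-2)² + (-6)²]
  = √[100 + 4 + 36]
  = √140
  ≈ 11.83

11.83


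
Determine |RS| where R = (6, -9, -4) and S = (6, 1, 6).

d = √[(x₂-x₁)² + (y₂-y₁)² + (z₂-z₁)²]
  = √[0² + 10² + 10²]
  = √[0 + 100 + 100]
  = √200
  ≈ 14.14

14.14


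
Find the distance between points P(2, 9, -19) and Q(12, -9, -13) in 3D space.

d = √[(x₂-x₁)² + (y₂-y₁)² + (z₂-z₁)²]
  = √[10² + (-18)² + 6²]
  = √[100 + 324 + 36]
  = √460
  ≈ 21.45

21.45


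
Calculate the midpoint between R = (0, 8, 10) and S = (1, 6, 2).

M = ((x₁+x₂)/2, (y₁+y₂)/2, (z₁+z₂)/2)
  = ((0 + 1)/2, (8 + 6)/2, (10 + 2)/2)
  = (1/2, 14/2, 12/2)
  = (0.5, 7, 6)

(0.5, 7, 6)


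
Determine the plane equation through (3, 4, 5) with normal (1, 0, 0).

The plane through P with normal n = (a, b, c) satisfies n·(r - P) = 0,
i.e. ax + by + cz = a·x₀ + b·y₀ + c·z₀.
d = 1·3 + 0·4 + 0·5
  = 3 + 0 + 0
  = 3
Equation: x = 3

x = 3


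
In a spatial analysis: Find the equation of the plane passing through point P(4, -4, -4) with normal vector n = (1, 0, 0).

The plane through P with normal n = (a, b, c) satisfies n·(r - P) = 0,
i.e. ax + by + cz = a·x₀ + b·y₀ + c·z₀.
d = 1·4 + 0·(-4) + 0·(-4)
  = 4 + 0 + 0
  = 4
Equation: x = 4

x = 4


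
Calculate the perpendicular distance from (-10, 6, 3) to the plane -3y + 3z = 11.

distance = |a·x₀ + b·y₀ + c·z₀ - d| / √(a² + b² + c²)
  = |0·(-10) + (-3)·6 + 3·3 - 11| / √(0² + (-3)² + 3²)
  = |0 - 18 + 9 - 11| / √(0 + 9 + 9)
  = |-20| / √18
  = 20 / 4.243
  ≈ 4.714

4.714


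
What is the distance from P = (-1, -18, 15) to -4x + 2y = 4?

distance = |a·x₀ + b·y₀ + c·z₀ - d| / √(a² + b² + c²)
  = |(-4)·(-1) + 2·(-18) + 0·15 - 4| / √((-4)² + 2² + 0²)
  = |4 - 36 + 0 - 4| / √(16 + 4 + 0)
  = |-36| / √20
  = 36 / 4.472
  ≈ 8.05

8.05


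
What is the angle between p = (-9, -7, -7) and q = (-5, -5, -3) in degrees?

p·q = (-9)·(-5) + (-7)·(-5) + (-7)·(-3) = 45 + 35 + 21 = 101
|p| = √((-9)² + (-7)² + (-7)²) = √179 ≈ 13.38
|q| = √((-5)² + (-5)² + (-3)²) = √59 ≈ 7.681
cos θ = (p·q)/(|p||q|) = 101/(13.38·7.681) ≈ 0.9828
θ = arccos(0.9828) ≈ 10.64°

10.64°


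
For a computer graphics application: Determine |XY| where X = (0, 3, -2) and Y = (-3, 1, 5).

d = √[(x₂-x₁)² + (y₂-y₁)² + (z₂-z₁)²]
  = √[(-3)² + (-2)² + 7²]
  = √[9 + 4 + 49]
  = √62
  ≈ 7.874

7.874


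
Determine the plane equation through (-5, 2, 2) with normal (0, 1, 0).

The plane through P with normal n = (a, b, c) satisfies n·(r - P) = 0,
i.e. ax + by + cz = a·x₀ + b·y₀ + c·z₀.
d = 0·(-5) + 1·2 + 0·2
  = 0 + 2 + 0
  = 2
Equation: y = 2

y = 2


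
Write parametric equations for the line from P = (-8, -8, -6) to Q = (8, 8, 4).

Direction vector d = Q - P = (8 + 8, 8 + 8, 4 + 6) = (16, 16, 10)
Parametric form r = P + t·d:
x = -8 + 16t, y = -8 + 16t, z = -6 + 10t

x = -8 + 16t, y = -8 + 16t, z = -6 + 10t


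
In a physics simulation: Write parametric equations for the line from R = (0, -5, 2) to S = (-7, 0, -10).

Direction vector d = S - R = (-7 + 0, 0 + 5, -10 - 2) = (-7, 5, -12)
Parametric form r = R + t·d:
x = 0 - 7t, y = -5 + 5t, z = 2 - 12t

x = 0 - 7t, y = -5 + 5t, z = 2 - 12t


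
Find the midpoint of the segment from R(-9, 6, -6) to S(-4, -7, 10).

M = ((x₁+x₂)/2, (y₁+y₂)/2, (z₁+z₂)/2)
  = ((-9 - 4)/2, (6 - 7)/2, (-6 + 10)/2)
  = (-13/2, -1/2, 4/2)
  = (-6.5, -0.5, 2)

(-6.5, -0.5, 2)


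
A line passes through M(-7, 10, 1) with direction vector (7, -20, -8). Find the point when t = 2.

P(t) = M + t·d
  = (-7 + 7·2, 10 + (-20)·2, 1 + (-8)·2)
  = (-7 + 14, 10 - 40, 1 - 16)
  = (7, -30, -15)

(7, -30, -15)


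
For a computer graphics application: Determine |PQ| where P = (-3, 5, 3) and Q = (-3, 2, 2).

d = √[(x₂-x₁)² + (y₂-y₁)² + (z₂-z₁)²]
  = √[0² + (-3)² + (-1)²]
  = √[0 + 9 + 1]
  = √10
  ≈ 3.162

3.162


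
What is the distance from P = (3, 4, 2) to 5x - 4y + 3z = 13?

distance = |a·x₀ + b·y₀ + c·z₀ - d| / √(a² + b² + c²)
  = |5·3 + (-4)·4 + 3·2 - 13| / √(5² + (-4)² + 3²)
  = |15 - 16 + 6 - 13| / √(25 + 16 + 9)
  = |-8| / √50
  = 8 / 7.071
  ≈ 1.131

1.131


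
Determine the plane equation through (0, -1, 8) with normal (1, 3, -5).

The plane through P with normal n = (a, b, c) satisfies n·(r - P) = 0,
i.e. ax + by + cz = a·x₀ + b·y₀ + c·z₀.
d = 1·0 + 3·(-1) + (-5)·8
  = 0 - 3 - 40
  = -43
Equation: x + 3y - 5z = -43

x + 3y - 5z = -43


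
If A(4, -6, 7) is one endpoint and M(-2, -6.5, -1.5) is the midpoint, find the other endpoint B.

B = 2M - A
  = (2·(-2) - 4, 2·(-6.5) - (-6), 2·(-1.5) - 7)
  = (-4 - 4, -13 + 6, -3 - 7)
  = (-8, -7, -10)

(-8, -7, -10)


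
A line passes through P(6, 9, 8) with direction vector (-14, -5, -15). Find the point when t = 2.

P(t) = P + t·d
  = (6 + (-14)·2, 9 + (-5)·2, 8 + (-15)·2)
  = (6 - 28, 9 - 10, 8 - 30)
  = (-22, -1, -22)

(-22, -1, -22)


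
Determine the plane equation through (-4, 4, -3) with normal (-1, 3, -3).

The plane through P with normal n = (a, b, c) satisfies n·(r - P) = 0,
i.e. ax + by + cz = a·x₀ + b·y₀ + c·z₀.
d = (-1)·(-4) + 3·4 + (-3)·(-3)
  = 4 + 12 + 9
  = 25
Equation: -x + 3y - 3z = 25

-x + 3y - 3z = 25


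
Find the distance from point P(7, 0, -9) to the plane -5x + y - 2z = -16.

distance = |a·x₀ + b·y₀ + c·z₀ - d| / √(a² + b² + c²)
  = |(-5)·7 + 1·0 + (-2)·(-9) - (-16)| / √((-5)² + 1² + (-2)²)
  = |-35 + 0 + 18 + 16| / √(25 + 1 + 4)
  = |-1| / √30
  = 1 / 5.477
  ≈ 0.1826

0.1826


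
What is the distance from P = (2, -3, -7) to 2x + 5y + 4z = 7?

distance = |a·x₀ + b·y₀ + c·z₀ - d| / √(a² + b² + c²)
  = |2·2 + 5·(-3) + 4·(-7) - 7| / √(2² + 5² + 4²)
  = |4 - 15 - 28 - 7| / √(4 + 25 + 16)
  = |-46| / √45
  = 46 / 6.708
  ≈ 6.857

6.857


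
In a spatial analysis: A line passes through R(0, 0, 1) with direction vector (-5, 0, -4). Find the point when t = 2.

P(t) = R + t·d
  = (0 + (-5)·2, 0 + 0·2, 1 + (-4)·2)
  = (0 - 10, 0 + 0, 1 - 8)
  = (-10, 0, -7)

(-10, 0, -7)


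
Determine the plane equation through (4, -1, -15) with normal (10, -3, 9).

The plane through P with normal n = (a, b, c) satisfies n·(r - P) = 0,
i.e. ax + by + cz = a·x₀ + b·y₀ + c·z₀.
d = 10·4 + (-3)·(-1) + 9·(-15)
  = 40 + 3 - 135
  = -92
Equation: 10x - 3y + 9z = -92

10x - 3y + 9z = -92


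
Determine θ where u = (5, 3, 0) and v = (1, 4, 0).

u·v = 5·1 + 3·4 + 0·0 = 5 + 12 + 0 = 17
|u| = √(5² + 3² + 0²) = √34 ≈ 5.831
|v| = √(1² + 4² + 0²) = √17 ≈ 4.123
cos θ = (u·v)/(|u||v|) = 17/(5.831·4.123) ≈ 0.7071
θ = arccos(0.7071) ≈ 45°

45°


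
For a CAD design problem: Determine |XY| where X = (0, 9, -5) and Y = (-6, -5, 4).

d = √[(x₂-x₁)² + (y₂-y₁)² + (z₂-z₁)²]
  = √[(-6)² + (-14)² + 9²]
  = √[36 + 196 + 81]
  = √313
  ≈ 17.69

17.69


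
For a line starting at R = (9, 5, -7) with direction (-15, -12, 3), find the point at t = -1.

P(t) = R + t·d
  = (9 + (-15)·(-1), 5 + (-12)·(-1), -7 + 3·(-1))
  = (9 + 15, 5 + 12, -7 - 3)
  = (24, 17, -10)

(24, 17, -10)


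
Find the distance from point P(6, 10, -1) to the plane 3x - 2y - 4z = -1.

distance = |a·x₀ + b·y₀ + c·z₀ - d| / √(a² + b² + c²)
  = |3·6 + (-2)·10 + (-4)·(-1) - (-1)| / √(3² + (-2)² + (-4)²)
  = |18 - 20 + 4 + 1| / √(9 + 4 + 16)
  = |3| / √29
  = 3 / 5.385
  ≈ 0.5571

0.5571


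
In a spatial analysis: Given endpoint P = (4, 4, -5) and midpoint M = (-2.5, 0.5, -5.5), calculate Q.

Q = 2M - P
  = (2·(-2.5) - 4, 2·0.5 - 4, 2·(-5.5) - (-5))
  = (-5 - 4, 1 - 4, -11 + 5)
  = (-9, -3, -6)

(-9, -3, -6)


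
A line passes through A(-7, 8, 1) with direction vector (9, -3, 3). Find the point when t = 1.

P(t) = A + t·d
  = (-7 + 9·1, 8 + (-3)·1, 1 + 3·1)
  = (-7 + 9, 8 - 3, 1 + 3)
  = (2, 5, 4)

(2, 5, 4)


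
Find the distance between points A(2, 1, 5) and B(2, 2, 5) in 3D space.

d = √[(x₂-x₁)² + (y₂-y₁)² + (z₂-z₁)²]
  = √[0² + 1² + 0²]
  = √[0 + 1 + 0]
  = √1
  ≈ 1

1


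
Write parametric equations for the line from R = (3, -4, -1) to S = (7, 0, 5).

Direction vector d = S - R = (7 - 3, 0 + 4, 5 + 1) = (4, 4, 6)
Parametric form r = R + t·d:
x = 3 + 4t, y = -4 + 4t, z = -1 + 6t

x = 3 + 4t, y = -4 + 4t, z = -1 + 6t


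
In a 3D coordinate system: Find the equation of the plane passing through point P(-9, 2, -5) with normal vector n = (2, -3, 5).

The plane through P with normal n = (a, b, c) satisfies n·(r - P) = 0,
i.e. ax + by + cz = a·x₀ + b·y₀ + c·z₀.
d = 2·(-9) + (-3)·2 + 5·(-5)
  = -18 - 6 - 25
  = -49
Equation: 2x - 3y + 5z = -49

2x - 3y + 5z = -49


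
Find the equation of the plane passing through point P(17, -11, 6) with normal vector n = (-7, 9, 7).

The plane through P with normal n = (a, b, c) satisfies n·(r - P) = 0,
i.e. ax + by + cz = a·x₀ + b·y₀ + c·z₀.
d = (-7)·17 + 9·(-11) + 7·6
  = -119 - 99 + 42
  = -176
Equation: -7x + 9y + 7z = -176

-7x + 9y + 7z = -176


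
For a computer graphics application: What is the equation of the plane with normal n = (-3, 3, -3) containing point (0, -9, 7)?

The plane through P with normal n = (a, b, c) satisfies n·(r - P) = 0,
i.e. ax + by + cz = a·x₀ + b·y₀ + c·z₀.
d = (-3)·0 + 3·(-9) + (-3)·7
  = 0 - 27 - 21
  = -48
Equation: -3x + 3y - 3z = -48

-3x + 3y - 3z = -48


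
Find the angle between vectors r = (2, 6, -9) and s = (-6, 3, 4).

r·s = 2·(-6) + 6·3 + (-9)·4 = -12 + 18 - 36 = -30
|r| = √(2² + 6² + (-9)²) = √121 ≈ 11
|s| = √((-6)² + 3² + 4²) = √61 ≈ 7.81
cos θ = (r·s)/(|r||s|) = -30/(11·7.81) ≈ -0.3492
θ = arccos(-0.3492) ≈ 110.4°

110.4°


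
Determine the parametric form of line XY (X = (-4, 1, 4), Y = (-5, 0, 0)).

Direction vector d = Y - X = (-5 + 4, 0 - 1, 0 - 4) = (-1, -1, -4)
Parametric form r = X + t·d:
x = -4 - t, y = 1 - t, z = 4 - 4t

x = -4 - t, y = 1 - t, z = 4 - 4t


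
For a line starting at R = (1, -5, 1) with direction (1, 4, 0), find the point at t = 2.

P(t) = R + t·d
  = (1 + 1·2, -5 + 4·2, 1 + 0·2)
  = (1 + 2, -5 + 8, 1 + 0)
  = (3, 3, 1)

(3, 3, 1)


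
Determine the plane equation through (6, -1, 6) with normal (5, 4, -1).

The plane through P with normal n = (a, b, c) satisfies n·(r - P) = 0,
i.e. ax + by + cz = a·x₀ + b·y₀ + c·z₀.
d = 5·6 + 4·(-1) + (-1)·6
  = 30 - 4 - 6
  = 20
Equation: 5x + 4y - z = 20

5x + 4y - z = 20


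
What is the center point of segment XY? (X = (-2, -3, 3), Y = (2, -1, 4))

M = ((x₁+x₂)/2, (y₁+y₂)/2, (z₁+z₂)/2)
  = ((-2 + 2)/2, (-3 - 1)/2, (3 + 4)/2)
  = (0/2, -4/2, 7/2)
  = (0, -2, 3.5)

(0, -2, 3.5)


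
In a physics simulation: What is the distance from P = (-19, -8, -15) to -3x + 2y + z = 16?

distance = |a·x₀ + b·y₀ + c·z₀ - d| / √(a² + b² + c²)
  = |(-3)·(-19) + 2·(-8) + 1·(-15) - 16| / √((-3)² + 2² + 1²)
  = |57 - 16 - 15 - 16| / √(9 + 4 + 1)
  = |10| / √14
  = 10 / 3.742
  ≈ 2.673

2.673


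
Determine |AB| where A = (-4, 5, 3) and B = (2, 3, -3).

d = √[(x₂-x₁)² + (y₂-y₁)² + (z₂-z₁)²]
  = √[6² + (-2)² + (-6)²]
  = √[36 + 4 + 36]
  = √76
  ≈ 8.718

8.718


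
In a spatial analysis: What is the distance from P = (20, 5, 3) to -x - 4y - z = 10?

distance = |a·x₀ + b·y₀ + c·z₀ - d| / √(a² + b² + c²)
  = |(-1)·20 + (-4)·5 + (-1)·3 - 10| / √((-1)² + (-4)² + (-1)²)
  = |-20 - 20 - 3 - 10| / √(1 + 16 + 1)
  = |-53| / √18
  = 53 / 4.243
  ≈ 12.49

12.49


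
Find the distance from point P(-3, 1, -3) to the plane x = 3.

distance = |a·x₀ + b·y₀ + c·z₀ - d| / √(a² + b² + c²)
  = |1·(-3) + 0·1 + 0·(-3) - 3| / √(1² + 0² + 0²)
  = |-3 + 0 + 0 - 3| / √(1 + 0 + 0)
  = |-6| / √1
  = 6 / 1
  ≈ 6

6


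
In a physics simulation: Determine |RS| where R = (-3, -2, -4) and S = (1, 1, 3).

d = √[(x₂-x₁)² + (y₂-y₁)² + (z₂-z₁)²]
  = √[4² + 3² + 7²]
  = √[16 + 9 + 49]
  = √74
  ≈ 8.602

8.602


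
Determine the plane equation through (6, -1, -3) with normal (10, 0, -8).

The plane through P with normal n = (a, b, c) satisfies n·(r - P) = 0,
i.e. ax + by + cz = a·x₀ + b·y₀ + c·z₀.
d = 10·6 + 0·(-1) + (-8)·(-3)
  = 60 + 0 + 24
  = 84
Equation: 10x - 8z = 84

10x - 8z = 84


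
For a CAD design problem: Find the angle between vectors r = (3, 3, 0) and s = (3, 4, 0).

r·s = 3·3 + 3·4 + 0·0 = 9 + 12 + 0 = 21
|r| = √(3² + 3² + 0²) = √18 ≈ 4.243
|s| = √(3² + 4² + 0²) = √25 ≈ 5
cos θ = (r·s)/(|r||s|) = 21/(4.243·5) ≈ 0.9899
θ = arccos(0.9899) ≈ 8.13°

8.13°


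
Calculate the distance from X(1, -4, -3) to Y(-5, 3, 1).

d = √[(x₂-x₁)² + (y₂-y₁)² + (z₂-z₁)²]
  = √[(-6)² + 7² + 4²]
  = √[36 + 49 + 16]
  = √101
  ≈ 10.05

10.05


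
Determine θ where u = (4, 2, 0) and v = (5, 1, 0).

u·v = 4·5 + 2·1 + 0·0 = 20 + 2 + 0 = 22
|u| = √(4² + 2² + 0²) = √20 ≈ 4.472
|v| = √(5² + 1² + 0²) = √26 ≈ 5.099
cos θ = (u·v)/(|u||v|) = 22/(4.472·5.099) ≈ 0.9648
θ = arccos(0.9648) ≈ 15.26°

15.26°


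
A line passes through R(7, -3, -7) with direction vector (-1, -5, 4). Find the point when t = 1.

P(t) = R + t·d
  = (7 + (-1)·1, -3 + (-5)·1, -7 + 4·1)
  = (7 - 1, -3 - 5, -7 + 4)
  = (6, -8, -3)

(6, -8, -3)


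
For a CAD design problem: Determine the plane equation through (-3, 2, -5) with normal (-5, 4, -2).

The plane through P with normal n = (a, b, c) satisfies n·(r - P) = 0,
i.e. ax + by + cz = a·x₀ + b·y₀ + c·z₀.
d = (-5)·(-3) + 4·2 + (-2)·(-5)
  = 15 + 8 + 10
  = 33
Equation: -5x + 4y - 2z = 33

-5x + 4y - 2z = 33


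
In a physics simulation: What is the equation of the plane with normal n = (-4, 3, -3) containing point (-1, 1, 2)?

The plane through P with normal n = (a, b, c) satisfies n·(r - P) = 0,
i.e. ax + by + cz = a·x₀ + b·y₀ + c·z₀.
d = (-4)·(-1) + 3·1 + (-3)·2
  = 4 + 3 - 6
  = 1
Equation: -4x + 3y - 3z = 1

-4x + 3y - 3z = 1


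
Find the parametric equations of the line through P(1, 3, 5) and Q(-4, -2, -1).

Direction vector d = Q - P = (-4 - 1, -2 - 3, -1 - 5) = (-5, -5, -6)
Parametric form r = P + t·d:
x = 1 - 5t, y = 3 - 5t, z = 5 - 6t

x = 1 - 5t, y = 3 - 5t, z = 5 - 6t


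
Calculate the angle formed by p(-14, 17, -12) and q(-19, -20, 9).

p·q = (-14)·(-19) + 17·(-20) + (-12)·9 = 266 - 340 - 108 = -182
|p| = √((-14)² + 17² + (-12)²) = √629 ≈ 25.08
|q| = √((-19)² + (-20)² + 9²) = √842 ≈ 29.02
cos θ = (p·q)/(|p||q|) = -182/(25.08·29.02) ≈ -0.2501
θ = arccos(-0.2501) ≈ 104.5°

104.5°


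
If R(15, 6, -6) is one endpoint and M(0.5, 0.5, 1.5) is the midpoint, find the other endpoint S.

S = 2M - R
  = (2·0.5 - 15, 2·0.5 - 6, 2·1.5 - (-6))
  = (1 - 15, 1 - 6, 3 + 6)
  = (-14, -5, 9)

(-14, -5, 9)


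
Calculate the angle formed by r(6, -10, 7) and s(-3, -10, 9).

r·s = 6·(-3) + (-10)·(-10) + 7·9 = -18 + 100 + 63 = 145
|r| = √(6² + (-10)² + 7²) = √185 ≈ 13.6
|s| = √((-3)² + (-10)² + 9²) = √190 ≈ 13.78
cos θ = (r·s)/(|r||s|) = 145/(13.6·13.78) ≈ 0.7734
θ = arccos(0.7734) ≈ 39.34°

39.34°


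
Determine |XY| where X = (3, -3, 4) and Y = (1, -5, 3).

d = √[(x₂-x₁)² + (y₂-y₁)² + (z₂-z₁)²]
  = √[(-2)² + (-2)² + (-1)²]
  = √[4 + 4 + 1]
  = √9
  ≈ 3

3


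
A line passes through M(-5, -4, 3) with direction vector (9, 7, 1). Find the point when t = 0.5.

P(t) = M + t·d
  = (-5 + 9·0.5, -4 + 7·0.5, 3 + 1·0.5)
  = (-5 + 4.5, -4 + 3.5, 3 + 0.5)
  = (-0.5, -0.5, 3.5)

(-0.5, -0.5, 3.5)


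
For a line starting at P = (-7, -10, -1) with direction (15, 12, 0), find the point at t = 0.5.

P(t) = P + t·d
  = (-7 + 15·0.5, -10 + 12·0.5, -1 + 0·0.5)
  = (-7 + 7.5, -10 + 6, -1 + 0)
  = (0.5, -4, -1)

(0.5, -4, -1)


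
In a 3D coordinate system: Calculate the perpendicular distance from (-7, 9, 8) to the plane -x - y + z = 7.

distance = |a·x₀ + b·y₀ + c·z₀ - d| / √(a² + b² + c²)
  = |(-1)·(-7) + (-1)·9 + 1·8 - 7| / √((-1)² + (-1)² + 1²)
  = |7 - 9 + 8 - 7| / √(1 + 1 + 1)
  = |-1| / √3
  = 1 / 1.732
  ≈ 0.5774

0.5774


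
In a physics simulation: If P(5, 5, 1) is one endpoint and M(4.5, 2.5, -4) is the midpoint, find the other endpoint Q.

Q = 2M - P
  = (2·4.5 - 5, 2·2.5 - 5, 2·(-4) - 1)
  = (9 - 5, 5 - 5, -8 - 1)
  = (4, 0, -9)

(4, 0, -9)


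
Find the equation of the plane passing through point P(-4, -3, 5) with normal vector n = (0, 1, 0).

The plane through P with normal n = (a, b, c) satisfies n·(r - P) = 0,
i.e. ax + by + cz = a·x₀ + b·y₀ + c·z₀.
d = 0·(-4) + 1·(-3) + 0·5
  = 0 - 3 + 0
  = -3
Equation: y = -3

y = -3


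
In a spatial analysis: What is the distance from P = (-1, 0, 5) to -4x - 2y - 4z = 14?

distance = |a·x₀ + b·y₀ + c·z₀ - d| / √(a² + b² + c²)
  = |(-4)·(-1) + (-2)·0 + (-4)·5 - 14| / √((-4)² + (-2)² + (-4)²)
  = |4 + 0 - 20 - 14| / √(16 + 4 + 16)
  = |-30| / √36
  = 30 / 6
  ≈ 5

5


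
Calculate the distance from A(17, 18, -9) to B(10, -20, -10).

d = √[(x₂-x₁)² + (y₂-y₁)² + (z₂-z₁)²]
  = √[(-7)² + (-38)² + (-1)²]
  = √[49 + 1444 + 1]
  = √1494
  ≈ 38.65

38.65


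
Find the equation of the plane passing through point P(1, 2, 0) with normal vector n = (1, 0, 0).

The plane through P with normal n = (a, b, c) satisfies n·(r - P) = 0,
i.e. ax + by + cz = a·x₀ + b·y₀ + c·z₀.
d = 1·1 + 0·2 + 0·0
  = 1 + 0 + 0
  = 1
Equation: x = 1

x = 1


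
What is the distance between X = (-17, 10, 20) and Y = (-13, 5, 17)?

d = √[(x₂-x₁)² + (y₂-y₁)² + (z₂-z₁)²]
  = √[4² + (-5)² + (-3)²]
  = √[16 + 25 + 9]
  = √50
  ≈ 7.071

7.071


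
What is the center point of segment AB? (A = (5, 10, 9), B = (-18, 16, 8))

M = ((x₁+x₂)/2, (y₁+y₂)/2, (z₁+z₂)/2)
  = ((5 - 18)/2, (10 + 16)/2, (9 + 8)/2)
  = (-13/2, 26/2, 17/2)
  = (-6.5, 13, 8.5)

(-6.5, 13, 8.5)


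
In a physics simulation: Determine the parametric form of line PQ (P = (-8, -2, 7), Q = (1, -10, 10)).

Direction vector d = Q - P = (1 + 8, -10 + 2, 10 - 7) = (9, -8, 3)
Parametric form r = P + t·d:
x = -8 + 9t, y = -2 - 8t, z = 7 + 3t

x = -8 + 9t, y = -2 - 8t, z = 7 + 3t


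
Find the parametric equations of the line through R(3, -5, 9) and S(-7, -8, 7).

Direction vector d = S - R = (-7 - 3, -8 + 5, 7 - 9) = (-10, -3, -2)
Parametric form r = R + t·d:
x = 3 - 10t, y = -5 - 3t, z = 9 - 2t

x = 3 - 10t, y = -5 - 3t, z = 9 - 2t


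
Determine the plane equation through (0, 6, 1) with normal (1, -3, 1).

The plane through P with normal n = (a, b, c) satisfies n·(r - P) = 0,
i.e. ax + by + cz = a·x₀ + b·y₀ + c·z₀.
d = 1·0 + (-3)·6 + 1·1
  = 0 - 18 + 1
  = -17
Equation: x - 3y + z = -17

x - 3y + z = -17


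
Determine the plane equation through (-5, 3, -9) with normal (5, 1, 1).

The plane through P with normal n = (a, b, c) satisfies n·(r - P) = 0,
i.e. ax + by + cz = a·x₀ + b·y₀ + c·z₀.
d = 5·(-5) + 1·3 + 1·(-9)
  = -25 + 3 - 9
  = -31
Equation: 5x + y + z = -31

5x + y + z = -31


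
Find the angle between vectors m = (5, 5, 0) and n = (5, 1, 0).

m·n = 5·5 + 5·1 + 0·0 = 25 + 5 + 0 = 30
|m| = √(5² + 5² + 0²) = √50 ≈ 7.071
|n| = √(5² + 1² + 0²) = √26 ≈ 5.099
cos θ = (m·n)/(|m||n|) = 30/(7.071·5.099) ≈ 0.8321
θ = arccos(0.8321) ≈ 33.69°

33.69°


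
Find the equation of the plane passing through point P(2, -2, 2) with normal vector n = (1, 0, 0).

The plane through P with normal n = (a, b, c) satisfies n·(r - P) = 0,
i.e. ax + by + cz = a·x₀ + b·y₀ + c·z₀.
d = 1·2 + 0·(-2) + 0·2
  = 2 + 0 + 0
  = 2
Equation: x = 2

x = 2


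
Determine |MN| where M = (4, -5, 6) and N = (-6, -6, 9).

d = √[(x₂-x₁)² + (y₂-y₁)² + (z₂-z₁)²]
  = √[(-10)² + (-1)² + 3²]
  = √[100 + 1 + 9]
  = √110
  ≈ 10.49

10.49


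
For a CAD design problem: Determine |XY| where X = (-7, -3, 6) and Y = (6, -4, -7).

d = √[(x₂-x₁)² + (y₂-y₁)² + (z₂-z₁)²]
  = √[13² + (-1)² + (-13)²]
  = √[169 + 1 + 169]
  = √339
  ≈ 18.41

18.41


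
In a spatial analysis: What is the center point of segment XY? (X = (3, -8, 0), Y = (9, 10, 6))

M = ((x₁+x₂)/2, (y₁+y₂)/2, (z₁+z₂)/2)
  = ((3 + 9)/2, (-8 + 10)/2, (0 + 6)/2)
  = (12/2, 2/2, 6/2)
  = (6, 1, 3)

(6, 1, 3)


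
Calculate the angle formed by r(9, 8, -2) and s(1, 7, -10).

r·s = 9·1 + 8·7 + (-2)·(-10) = 9 + 56 + 20 = 85
|r| = √(9² + 8² + (-2)²) = √149 ≈ 12.21
|s| = √(1² + 7² + (-10)²) = √150 ≈ 12.25
cos θ = (r·s)/(|r||s|) = 85/(12.21·12.25) ≈ 0.5686
θ = arccos(0.5686) ≈ 55.35°

55.35°


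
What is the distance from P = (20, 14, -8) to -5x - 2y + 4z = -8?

distance = |a·x₀ + b·y₀ + c·z₀ - d| / √(a² + b² + c²)
  = |(-5)·20 + (-2)·14 + 4·(-8) - (-8)| / √((-5)² + (-2)² + 4²)
  = |-100 - 28 - 32 + 8| / √(25 + 4 + 16)
  = |-152| / √45
  = 152 / 6.708
  ≈ 22.66

22.66


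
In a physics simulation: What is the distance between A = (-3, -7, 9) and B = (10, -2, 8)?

d = √[(x₂-x₁)² + (y₂-y₁)² + (z₂-z₁)²]
  = √[13² + 5² + (-1)²]
  = √[169 + 25 + 1]
  = √195
  ≈ 13.96

13.96


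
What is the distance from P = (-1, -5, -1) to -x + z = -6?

distance = |a·x₀ + b·y₀ + c·z₀ - d| / √(a² + b² + c²)
  = |(-1)·(-1) + 0·(-5) + 1·(-1) - (-6)| / √((-1)² + 0² + 1²)
  = |1 + 0 - 1 + 6| / √(1 + 0 + 1)
  = |6| / √2
  = 6 / 1.414
  ≈ 4.243

4.243


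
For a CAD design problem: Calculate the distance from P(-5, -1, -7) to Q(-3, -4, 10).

d = √[(x₂-x₁)² + (y₂-y₁)² + (z₂-z₁)²]
  = √[2² + (-3)² + 17²]
  = √[4 + 9 + 289]
  = √302
  ≈ 17.38

17.38


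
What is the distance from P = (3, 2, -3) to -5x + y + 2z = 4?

distance = |a·x₀ + b·y₀ + c·z₀ - d| / √(a² + b² + c²)
  = |(-5)·3 + 1·2 + 2·(-3) - 4| / √((-5)² + 1² + 2²)
  = |-15 + 2 - 6 - 4| / √(25 + 1 + 4)
  = |-23| / √30
  = 23 / 5.477
  ≈ 4.199

4.199


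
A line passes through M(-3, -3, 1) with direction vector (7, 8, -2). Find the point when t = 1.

P(t) = M + t·d
  = (-3 + 7·1, -3 + 8·1, 1 + (-2)·1)
  = (-3 + 7, -3 + 8, 1 - 2)
  = (4, 5, -1)

(4, 5, -1)


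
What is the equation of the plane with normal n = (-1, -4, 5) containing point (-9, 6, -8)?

The plane through P with normal n = (a, b, c) satisfies n·(r - P) = 0,
i.e. ax + by + cz = a·x₀ + b·y₀ + c·z₀.
d = (-1)·(-9) + (-4)·6 + 5·(-8)
  = 9 - 24 - 40
  = -55
Equation: -x - 4y + 5z = -55

-x - 4y + 5z = -55


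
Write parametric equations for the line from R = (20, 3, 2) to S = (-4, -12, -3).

Direction vector d = S - R = (-4 - 20, -12 - 3, -3 - 2) = (-24, -15, -5)
Parametric form r = R + t·d:
x = 20 - 24t, y = 3 - 15t, z = 2 - 5t

x = 20 - 24t, y = 3 - 15t, z = 2 - 5t


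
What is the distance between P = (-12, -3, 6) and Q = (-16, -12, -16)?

d = √[(x₂-x₁)² + (y₂-y₁)² + (z₂-z₁)²]
  = √[(-4)² + (-9)² + (-22)²]
  = √[16 + 81 + 484]
  = √581
  ≈ 24.1

24.1


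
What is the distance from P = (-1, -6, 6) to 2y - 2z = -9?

distance = |a·x₀ + b·y₀ + c·z₀ - d| / √(a² + b² + c²)
  = |0·(-1) + 2·(-6) + (-2)·6 - (-9)| / √(0² + 2² + (-2)²)
  = |0 - 12 - 12 + 9| / √(0 + 4 + 4)
  = |-15| / √8
  = 15 / 2.828
  ≈ 5.303

5.303


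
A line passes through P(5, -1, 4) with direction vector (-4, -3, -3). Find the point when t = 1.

P(t) = P + t·d
  = (5 + (-4)·1, -1 + (-3)·1, 4 + (-3)·1)
  = (5 - 4, -1 - 3, 4 - 3)
  = (1, -4, 1)

(1, -4, 1)


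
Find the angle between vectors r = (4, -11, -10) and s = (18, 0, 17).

r·s = 4·18 + (-11)·0 + (-10)·17 = 72 + 0 - 170 = -98
|r| = √(4² + (-11)² + (-10)²) = √237 ≈ 15.39
|s| = √(18² + 0² + 17²) = √613 ≈ 24.76
cos θ = (r·s)/(|r||s|) = -98/(15.39·24.76) ≈ -0.2571
θ = arccos(-0.2571) ≈ 104.9°

104.9°


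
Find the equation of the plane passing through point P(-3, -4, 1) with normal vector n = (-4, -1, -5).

The plane through P with normal n = (a, b, c) satisfies n·(r - P) = 0,
i.e. ax + by + cz = a·x₀ + b·y₀ + c·z₀.
d = (-4)·(-3) + (-1)·(-4) + (-5)·1
  = 12 + 4 - 5
  = 11
Equation: -4x - y - 5z = 11

-4x - y - 5z = 11


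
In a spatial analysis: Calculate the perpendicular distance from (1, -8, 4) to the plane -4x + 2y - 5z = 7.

distance = |a·x₀ + b·y₀ + c·z₀ - d| / √(a² + b² + c²)
  = |(-4)·1 + 2·(-8) + (-5)·4 - 7| / √((-4)² + 2² + (-5)²)
  = |-4 - 16 - 20 - 7| / √(16 + 4 + 25)
  = |-47| / √45
  = 47 / 6.708
  ≈ 7.006

7.006


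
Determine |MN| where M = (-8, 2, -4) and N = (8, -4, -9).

d = √[(x₂-x₁)² + (y₂-y₁)² + (z₂-z₁)²]
  = √[16² + (-6)² + (-5)²]
  = √[256 + 36 + 25]
  = √317
  ≈ 17.8

17.8


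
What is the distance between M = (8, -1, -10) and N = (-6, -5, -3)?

d = √[(x₂-x₁)² + (y₂-y₁)² + (z₂-z₁)²]
  = √[(-14)² + (-4)² + 7²]
  = √[196 + 16 + 49]
  = √261
  ≈ 16.16

16.16
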